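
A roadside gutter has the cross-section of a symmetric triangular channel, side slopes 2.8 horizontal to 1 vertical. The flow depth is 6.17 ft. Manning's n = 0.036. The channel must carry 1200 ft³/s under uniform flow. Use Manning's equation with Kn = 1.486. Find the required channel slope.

For a triangular section with side slope z = 2.8: A = zy² = 2.8×6.17² = 106.6 ft²; P = 2y√(1+z²) = 2×6.17×2.973 = 36.69 ft.
Hydraulic radius R = A/P = 106.6/36.69 = 2.905 ft.
From Manning's equation, S = [nQ / (1.486 A R^(2/3))]² = [0.036 × 1200 / (1.486 × 106.6 × 2.905^(2/3))]² = 0.0179.

S = 0.0179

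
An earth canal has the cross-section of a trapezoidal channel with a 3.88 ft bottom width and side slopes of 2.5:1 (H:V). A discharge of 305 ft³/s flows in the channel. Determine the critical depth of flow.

y_c = 3.23 ft

At critical depth, Q² T / (g A³) = 1, i.e. A³/T = Q²/g = 305²/32.2 = 2889.
Try y = 3.57 ft: A³/T = 4396 — too large.
Try y = 3.23 ft: A³/T = 2875 — matches.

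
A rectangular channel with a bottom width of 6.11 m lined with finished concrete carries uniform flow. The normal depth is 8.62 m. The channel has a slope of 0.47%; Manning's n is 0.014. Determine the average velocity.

Flow area A = b·y = 6.11 × 8.62 = 52.67 m². Wetted perimeter P = b + 2y = 6.11 + 2×8.62 = 23.35 m.
Hydraulic radius R = A/P = 52.67/23.35 = 2.256 m.
From Manning's equation, V = (1/n) R^(2/3) S^(1/2) = (1/0.014) × 2.256^(2/3) × 0.0047^(1/2) = 8.42 m/s.

V = 8.42 m/s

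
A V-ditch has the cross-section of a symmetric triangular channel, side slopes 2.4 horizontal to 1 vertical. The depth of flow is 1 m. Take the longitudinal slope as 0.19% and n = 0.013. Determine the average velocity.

V = 2 m/s

For a triangular section with side slope z = 2.4: A = zy² = 2.4×1² = 2.4 m²; P = 2y√(1+z²) = 2×1×2.6 = 5.2 m.
Hydraulic radius R = A/P = 2.4/5.2 = 0.4615 m.
From Manning's equation, V = (1/n) R^(2/3) S^(1/2) = (1/0.013) × 0.4615^(2/3) × 0.0019^(1/2) = 2 m/s.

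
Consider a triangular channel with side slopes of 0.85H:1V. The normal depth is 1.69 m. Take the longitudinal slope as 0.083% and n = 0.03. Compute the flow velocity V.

V = 0.643 m/s

For a triangular section with side slope z = 0.85: A = zy² = 0.85×1.69² = 2.428 m²; P = 2y√(1+z²) = 2×1.69×1.312 = 4.436 m.
Hydraulic radius R = A/P = 2.428/4.436 = 0.5473 m.
From Manning's equation, V = (1/n) R^(2/3) S^(1/2) = (1/0.03) × 0.5473^(2/3) × 0.00083^(1/2) = 0.643 m/s.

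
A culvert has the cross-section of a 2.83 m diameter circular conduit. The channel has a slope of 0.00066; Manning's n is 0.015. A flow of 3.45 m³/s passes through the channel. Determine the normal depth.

y_n = 1.25 m

Manning's equation rearranged: A R^(2/3) = nQ / (1·√S) = 0.015 × 3.45 / (√0.00066) = 2.014.
Trying y = 0.865 m: A R^(2/3) = 1.014 — short.
Trying y = 1.46 m: A R^(2/3) = 2.633 — over.
Trying y = 1.25 m: A R^(2/3) = 2.013 — close enough.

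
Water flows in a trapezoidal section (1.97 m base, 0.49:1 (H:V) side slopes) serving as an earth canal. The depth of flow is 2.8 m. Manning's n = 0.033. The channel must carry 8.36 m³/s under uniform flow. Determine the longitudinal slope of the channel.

S = 0.00073

With bottom width b = 1.97 m and side slope z = 0.49: A = (b + zy)y = (1.97 + 0.49×2.8)×2.8 = 9.358 m²; P = b + 2y√(1+z²) = 1.97 + 2×2.8×1.114 = 8.206 m.
Hydraulic radius R = A/P = 9.358/8.206 = 1.14 m.
From Manning's equation, S = [nQ / (1 A R^(2/3))]² = [0.033 × 8.36 / (1 × 9.358 × 1.14^(2/3))]² = 0.00073.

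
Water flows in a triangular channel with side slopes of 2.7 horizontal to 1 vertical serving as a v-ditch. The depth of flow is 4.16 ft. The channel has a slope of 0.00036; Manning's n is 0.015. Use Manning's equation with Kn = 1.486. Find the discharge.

Q = 137 ft³/s

For a triangular section with side slope z = 2.7: A = zy² = 2.7×4.16² = 46.73 ft²; P = 2y√(1+z²) = 2×4.16×2.879 = 23.96 ft.
Hydraulic radius R = A/P = 46.73/23.96 = 1.951 ft.
Manning's equation: Q = (1.486/n) A R^(2/3) S^(1/2) = (1.486/0.015) × 46.73 × 1.951^(2/3) × 0.00036^(1/2) = 137 ft³/s.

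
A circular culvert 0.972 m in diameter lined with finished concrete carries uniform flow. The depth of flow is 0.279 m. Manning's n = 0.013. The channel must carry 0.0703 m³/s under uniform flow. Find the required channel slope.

For a circular section of diameter D = 0.972 m at depth y = 0.279 m, the central angle is θ = 2 arccos(1 − 2y/D) = 2.262 rad. Then A = (D²/8)(θ − sin θ) = 0.1761 m² and P = Dθ/2 = 1.099 m.
Hydraulic radius R = A/P = 0.1761/1.099 = 0.1602 m.
From Manning's equation, S = [nQ / (1 A R^(2/3))]² = [0.013 × 0.0703 / (1 × 0.1761 × 0.1602^(2/3))]² = 0.00031.

S = 0.00031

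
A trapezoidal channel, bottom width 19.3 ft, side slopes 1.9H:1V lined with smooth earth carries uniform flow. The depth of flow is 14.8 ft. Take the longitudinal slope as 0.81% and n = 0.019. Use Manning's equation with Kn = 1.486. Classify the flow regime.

With bottom width b = 19.3 ft and side slope z = 1.9: A = (b + zy)y = (19.3 + 1.9×14.8)×14.8 = 701.8 ft²; P = b + 2y√(1+z²) = 19.3 + 2×14.8×2.147 = 82.85 ft.
Hydraulic radius R = A/P = 701.8/82.85 = 8.471 ft.
V = (1.486/n) R^(2/3) √S = (1.486/0.019) × 8.471^(2/3) × √0.0081 = 29.25 ft/s. Hydraulic depth D_h = A/T = 701.8/75.54 = 9.291 ft.
Froude number Fr = V/√(g·D_h) = 29.25/√(32.2×9.291) = 1.69, which is greater than 1, so the flow is supercritical.

supercritical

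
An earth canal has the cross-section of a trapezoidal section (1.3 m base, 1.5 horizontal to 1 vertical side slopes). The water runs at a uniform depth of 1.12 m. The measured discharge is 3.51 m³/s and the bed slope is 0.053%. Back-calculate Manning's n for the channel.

With bottom width b = 1.3 m and side slope z = 1.5: A = (b + zy)y = (1.3 + 1.5×1.12)×1.12 = 3.338 m²; P = b + 2y√(1+z²) = 1.3 + 2×1.12×1.803 = 5.338 m.
Hydraulic radius R = A/P = 3.338/5.338 = 0.6252 m.
Rearranging Manning's equation: n = (1/Q) A R^(2/3) S^(1/2) = (1/3.51) × 3.338 × 0.6252^(2/3) × √0.00053 = 0.016.

n = 0.016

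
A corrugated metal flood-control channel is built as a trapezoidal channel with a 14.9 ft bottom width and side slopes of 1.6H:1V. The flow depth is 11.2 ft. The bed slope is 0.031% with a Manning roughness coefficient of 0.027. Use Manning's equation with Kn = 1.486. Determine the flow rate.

Q = 1230 ft³/s

With bottom width b = 14.9 ft and side slope z = 1.6: A = (b + zy)y = (14.9 + 1.6×11.2)×11.2 = 367.6 ft²; P = b + 2y√(1+z²) = 14.9 + 2×11.2×1.887 = 57.16 ft.
Hydraulic radius R = A/P = 367.6/57.16 = 6.43 ft.
Manning's equation: Q = (1.486/n) A R^(2/3) S^(1/2) = (1.486/0.027) × 367.6 × 6.43^(2/3) × 0.00031^(1/2) = 1230 ft³/s.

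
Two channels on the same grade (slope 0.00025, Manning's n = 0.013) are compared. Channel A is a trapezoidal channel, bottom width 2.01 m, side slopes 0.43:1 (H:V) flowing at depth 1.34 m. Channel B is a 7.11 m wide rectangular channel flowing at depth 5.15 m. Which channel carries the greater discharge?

Channel A: With bottom width b = 2.01 m and side slope z = 0.43: A = (b + zy)y = (2.01 + 0.43×1.34)×1.34 = 3.466 m²; P = b + 2y√(1+z²) = 2.01 + 2×1.34×1.089 = 4.927 m. Hydraulic radius R = A/P = 3.466/4.927 = 0.7033 m. Q_A = (1/0.013)·3.466·0.7033^(2/3)·√0.00025 = 3.334 m³/s.
Channel B: Flow area A = b·y = 7.11 × 5.15 = 36.62 m². Wetted perimeter P = b + 2y = 7.11 + 2×5.15 = 17.41 m. Hydraulic radius R = A/P = 36.62/17.41 = 2.103 m. Q_B = (1/0.013)·36.62·2.103^(2/3)·√0.00025 = 73.11 m³/s.
Q_A = 3.334 m³/s vs Q_B = 73.11 m³/s, so channel B carries more.

channel B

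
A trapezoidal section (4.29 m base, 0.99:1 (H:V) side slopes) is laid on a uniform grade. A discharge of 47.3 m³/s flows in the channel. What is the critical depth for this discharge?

At critical depth, Q² T / (g A³) = 1, i.e. A³/T = Q²/g = 47.3²/9.81 = 228.1.
Try y = 2.38 m: A³/T = 439.6 — high.
Try y = 1.97 m: A³/T = 226.8 — close enough.

y_c = 1.97 m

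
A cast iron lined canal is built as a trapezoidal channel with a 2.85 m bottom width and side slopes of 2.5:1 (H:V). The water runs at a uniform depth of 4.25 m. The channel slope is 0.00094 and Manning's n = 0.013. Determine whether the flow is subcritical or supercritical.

With bottom width b = 2.85 m and side slope z = 2.5: A = (b + zy)y = (2.85 + 2.5×4.25)×4.25 = 57.27 m²; P = b + 2y√(1+z²) = 2.85 + 2×4.25×2.693 = 25.74 m.
Hydraulic radius R = A/P = 57.27/25.74 = 2.225 m.
V = (1/n) R^(2/3) √S = (1/0.013) × 2.225^(2/3) × √0.00094 = 4.02 m/s. Hydraulic depth D_h = A/T = 57.27/24.1 = 2.376 m.
Froude number Fr = V/√(g·D_h) = 4.02/√(9.81×2.376) = 0.833, which is less than 1, so the flow is subcritical.

subcritical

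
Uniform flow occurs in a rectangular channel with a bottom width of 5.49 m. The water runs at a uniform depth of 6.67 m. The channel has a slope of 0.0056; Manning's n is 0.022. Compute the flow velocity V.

Flow area A = b·y = 5.49 × 6.67 = 36.62 m². Wetted perimeter P = b + 2y = 5.49 + 2×6.67 = 18.83 m.
Hydraulic radius R = A/P = 36.62/18.83 = 1.945 m.
From Manning's equation, V = (1/n) R^(2/3) S^(1/2) = (1/0.022) × 1.945^(2/3) × 0.0056^(1/2) = 5.3 m/s.

V = 5.3 m/s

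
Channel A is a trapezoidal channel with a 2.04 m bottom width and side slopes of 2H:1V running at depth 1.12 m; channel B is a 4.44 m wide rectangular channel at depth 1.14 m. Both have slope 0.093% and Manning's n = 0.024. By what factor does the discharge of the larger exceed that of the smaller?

1.13

Channel A: With bottom width b = 2.04 m and side slope z = 2: A = (b + zy)y = (2.04 + 2×1.12)×1.12 = 4.794 m²; P = b + 2y√(1+z²) = 2.04 + 2×1.12×2.236 = 7.049 m. Hydraulic radius R = A/P = 4.794/7.049 = 0.6801 m. Q_A = (1/0.024)·4.794·0.6801^(2/3)·√0.00093 = 4.71 m³/s.
Channel B: Flow area A = b·y = 4.44 × 1.14 = 5.062 m². Wetted perimeter P = b + 2y = 4.44 + 2×1.14 = 6.72 m. Hydraulic radius R = A/P = 5.062/6.72 = 0.7532 m. Q_B = (1/0.024)·5.062·0.7532^(2/3)·√0.00093 = 5.324 m³/s.
The larger discharge is 5.324 m³/s and the smaller is 4.71 m³/s; the ratio is 1.13.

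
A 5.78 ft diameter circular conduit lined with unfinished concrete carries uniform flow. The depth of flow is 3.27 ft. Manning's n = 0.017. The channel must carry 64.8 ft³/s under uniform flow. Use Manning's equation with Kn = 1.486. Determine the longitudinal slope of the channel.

S = 0.0013

For a circular section of diameter D = 5.78 ft at depth y = 3.27 ft, the central angle is θ = 2 arccos(1 − 2y/D) = 3.405 rad. Then A = (D²/8)(θ − sin θ) = 15.31 ft² and P = Dθ/2 = 9.841 ft.
Hydraulic radius R = A/P = 15.31/9.841 = 1.556 ft.
From Manning's equation, S = [nQ / (1.486 A R^(2/3))]² = [0.017 × 64.8 / (1.486 × 15.31 × 1.556^(2/3))]² = 0.0013.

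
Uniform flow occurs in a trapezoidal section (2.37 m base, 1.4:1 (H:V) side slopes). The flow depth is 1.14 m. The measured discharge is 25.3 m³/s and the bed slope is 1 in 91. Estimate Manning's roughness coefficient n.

With bottom width b = 2.37 m and side slope z = 1.4: A = (b + zy)y = (2.37 + 1.4×1.14)×1.14 = 4.521 m²; P = b + 2y√(1+z²) = 2.37 + 2×1.14×1.72 = 6.293 m.
Hydraulic radius R = A/P = 4.521/6.293 = 0.7185 m.
Rearranging Manning's equation: n = (1/Q) A R^(2/3) S^(1/2) = (1/25.3) × 4.521 × 0.7185^(2/3) × √0.01099 = 0.015.

n = 0.015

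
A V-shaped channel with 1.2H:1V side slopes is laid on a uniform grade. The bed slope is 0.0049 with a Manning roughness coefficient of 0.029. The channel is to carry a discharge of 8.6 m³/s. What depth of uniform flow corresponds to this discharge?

y_n = 1.91 m

Manning's equation rearranged: A R^(2/3) = nQ / (1·√S) = 0.029 × 8.6 / (√0.0049) = 3.563.
Trying y = 1.7 m: A R^(2/3) = 2.61 — short.
Trying y = 2.41 m: A R^(2/3) = 6.62 — over.
Trying y = 1.91 m: A R^(2/3) = 3.561 — matches.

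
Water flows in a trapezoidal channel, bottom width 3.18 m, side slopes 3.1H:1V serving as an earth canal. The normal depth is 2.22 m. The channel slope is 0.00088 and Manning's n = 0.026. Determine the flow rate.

Q = 29.8 m³/s

With bottom width b = 3.18 m and side slope z = 3.1: A = (b + zy)y = (3.18 + 3.1×2.22)×2.22 = 22.34 m²; P = b + 2y√(1+z²) = 3.18 + 2×2.22×3.257 = 17.64 m.
Hydraulic radius R = A/P = 22.34/17.64 = 1.266 m.
Manning's equation: Q = (1/n) A R^(2/3) S^(1/2) = (1/0.026) × 22.34 × 1.266^(2/3) × 0.00088^(1/2) = 29.8 m³/s.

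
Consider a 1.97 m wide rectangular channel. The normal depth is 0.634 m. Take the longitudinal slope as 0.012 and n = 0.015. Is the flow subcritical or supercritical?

Flow area A = b·y = 1.97 × 0.634 = 1.249 m². Wetted perimeter P = b + 2y = 1.97 + 2×0.634 = 3.238 m.
Hydraulic radius R = A/P = 1.249/3.238 = 0.3857 m.
V = (1/n) R^(2/3) √S = (1/0.015) × 0.3857^(2/3) × √0.012 = 3.87 m/s. Hydraulic depth D_h = A/T = 1.249/1.97 = 0.634 m.
Froude number Fr = V/√(g·D_h) = 3.87/√(9.81×0.634) = 1.55, which is greater than 1, so the flow is supercritical.

supercritical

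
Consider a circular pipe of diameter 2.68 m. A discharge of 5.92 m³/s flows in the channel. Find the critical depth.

At critical depth, Q² T / (g A³) = 1, i.e. A³/T = Q²/g = 5.92²/9.81 = 3.573.
Try y = 1.27 m: A³/T = 6.82 — too large.
Try y = 1.07 m: A³/T = 3.537 — close enough.

y_c = 1.07 m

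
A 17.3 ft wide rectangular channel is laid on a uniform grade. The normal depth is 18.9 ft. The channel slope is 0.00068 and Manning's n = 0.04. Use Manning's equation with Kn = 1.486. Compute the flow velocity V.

Flow area A = b·y = 17.3 × 18.9 = 327 ft². Wetted perimeter P = b + 2y = 17.3 + 2×18.9 = 55.1 ft.
Hydraulic radius R = A/P = 327/55.1 = 5.934 ft.
From Manning's equation, V = (1.486/n) R^(2/3) S^(1/2) = (1.486/0.04) × 5.934^(2/3) × 0.00068^(1/2) = 3.18 ft/s.

V = 3.18 ft/s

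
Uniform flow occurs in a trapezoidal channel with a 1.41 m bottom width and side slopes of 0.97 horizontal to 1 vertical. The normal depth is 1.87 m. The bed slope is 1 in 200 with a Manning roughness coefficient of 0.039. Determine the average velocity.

With bottom width b = 1.41 m and side slope z = 0.97: A = (b + zy)y = (1.41 + 0.97×1.87)×1.87 = 6.029 m²; P = b + 2y√(1+z²) = 1.41 + 2×1.87×1.393 = 6.62 m.
Hydraulic radius R = A/P = 6.029/6.62 = 0.9106 m.
From Manning's equation, V = (1/n) R^(2/3) S^(1/2) = (1/0.039) × 0.9106^(2/3) × 0.005^(1/2) = 1.7 m/s.

V = 1.7 m/s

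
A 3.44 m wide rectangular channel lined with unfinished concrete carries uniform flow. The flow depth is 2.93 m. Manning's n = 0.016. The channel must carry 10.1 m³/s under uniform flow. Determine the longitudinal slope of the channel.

S = 0.000231

Flow area A = b·y = 3.44 × 2.93 = 10.08 m². Wetted perimeter P = b + 2y = 3.44 + 2×2.93 = 9.3 m.
Hydraulic radius R = A/P = 10.08/9.3 = 1.084 m.
From Manning's equation, S = [nQ / (1 A R^(2/3))]² = [0.016 × 10.1 / (1 × 10.08 × 1.084^(2/3))]² = 0.000231.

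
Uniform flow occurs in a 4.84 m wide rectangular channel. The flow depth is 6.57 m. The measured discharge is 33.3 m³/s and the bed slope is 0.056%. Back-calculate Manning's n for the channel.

n = 0.033

Flow area A = b·y = 4.84 × 6.57 = 31.8 m². Wetted perimeter P = b + 2y = 4.84 + 2×6.57 = 17.98 m.
Hydraulic radius R = A/P = 31.8/17.98 = 1.769 m.
Rearranging Manning's equation: n = (1/Q) A R^(2/3) S^(1/2) = (1/33.3) × 31.8 × 1.769^(2/3) × √0.00056 = 0.033.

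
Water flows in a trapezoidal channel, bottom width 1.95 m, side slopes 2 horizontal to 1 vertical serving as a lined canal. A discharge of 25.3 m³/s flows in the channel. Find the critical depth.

At critical depth, Q² T / (g A³) = 1, i.e. A³/T = Q²/g = 25.3²/9.81 = 65.25.
Trying y = 1.19 m: A³/T = 20.39 — low.
Trying y = 1.59 m: A³/T = 65.3 — ≈ 65.25.

y_c = 1.59 m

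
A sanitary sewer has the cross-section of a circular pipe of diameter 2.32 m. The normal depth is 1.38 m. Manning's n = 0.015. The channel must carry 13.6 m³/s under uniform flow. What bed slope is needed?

For a circular section of diameter D = 2.32 m at depth y = 1.38 m, the central angle is θ = 2 arccos(1 − 2y/D) = 3.523 rad. Then A = (D²/8)(θ − sin θ) = 2.621 m² and P = Dθ/2 = 4.087 m.
Hydraulic radius R = A/P = 2.621/4.087 = 0.6413 m.
From Manning's equation, S = [nQ / (1 A R^(2/3))]² = [0.015 × 13.6 / (1 × 2.621 × 0.6413^(2/3))]² = 0.011.

S = 0.011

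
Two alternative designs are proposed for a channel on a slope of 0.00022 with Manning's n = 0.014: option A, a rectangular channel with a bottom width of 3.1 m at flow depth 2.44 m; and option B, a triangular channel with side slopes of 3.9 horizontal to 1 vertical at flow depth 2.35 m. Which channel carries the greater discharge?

Channel A: Flow area A = b·y = 3.1 × 2.44 = 7.564 m². Wetted perimeter P = b + 2y = 3.1 + 2×2.44 = 7.98 m. Hydraulic radius R = A/P = 7.564/7.98 = 0.9479 m. Q_A = (1/0.014)·7.564·0.9479^(2/3)·√0.00022 = 7.733 m³/s.
Channel B: For a triangular section with side slope z = 3.9: A = zy² = 3.9×2.35² = 21.54 m²; P = 2y√(1+z²) = 2×2.35×4.026 = 18.92 m. Hydraulic radius R = A/P = 21.54/18.92 = 1.138 m. Q_B = (1/0.014)·21.54·1.138^(2/3)·√0.00022 = 24.87 m³/s.
Q_A = 7.733 m³/s vs Q_B = 24.87 m³/s, so channel B carries more.

channel B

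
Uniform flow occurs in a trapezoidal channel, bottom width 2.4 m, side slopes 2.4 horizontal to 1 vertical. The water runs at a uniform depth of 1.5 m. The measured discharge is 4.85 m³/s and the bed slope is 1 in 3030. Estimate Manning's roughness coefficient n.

n = 0.031

With bottom width b = 2.4 m and side slope z = 2.4: A = (b + zy)y = (2.4 + 2.4×1.5)×1.5 = 9 m²; P = b + 2y√(1+z²) = 2.4 + 2×1.5×2.6 = 10.2 m.
Hydraulic radius R = A/P = 9/10.2 = 0.8824 m.
Rearranging Manning's equation: n = (1/Q) A R^(2/3) S^(1/2) = (1/4.85) × 9 × 0.8824^(2/3) × √0.00033 = 0.031.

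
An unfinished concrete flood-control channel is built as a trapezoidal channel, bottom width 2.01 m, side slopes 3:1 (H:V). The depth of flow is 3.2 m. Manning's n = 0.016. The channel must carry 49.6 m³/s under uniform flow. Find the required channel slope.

With bottom width b = 2.01 m and side slope z = 3: A = (b + zy)y = (2.01 + 3×3.2)×3.2 = 37.15 m²; P = b + 2y√(1+z²) = 2.01 + 2×3.2×3.162 = 22.25 m.
Hydraulic radius R = A/P = 37.15/22.25 = 1.67 m.
From Manning's equation, S = [nQ / (1 A R^(2/3))]² = [0.016 × 49.6 / (1 × 37.15 × 1.67^(2/3))]² = 0.00023.

S = 0.00023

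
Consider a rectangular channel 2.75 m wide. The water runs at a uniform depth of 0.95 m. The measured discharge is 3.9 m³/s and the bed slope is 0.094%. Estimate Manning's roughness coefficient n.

n = 0.014

Flow area A = b·y = 2.75 × 0.95 = 2.612 m². Wetted perimeter P = b + 2y = 2.75 + 2×0.95 = 4.65 m.
Hydraulic radius R = A/P = 2.612/4.65 = 0.5618 m.
Rearranging Manning's equation: n = (1/Q) A R^(2/3) S^(1/2) = (1/3.9) × 2.612 × 0.5618^(2/3) × √0.00094 = 0.014.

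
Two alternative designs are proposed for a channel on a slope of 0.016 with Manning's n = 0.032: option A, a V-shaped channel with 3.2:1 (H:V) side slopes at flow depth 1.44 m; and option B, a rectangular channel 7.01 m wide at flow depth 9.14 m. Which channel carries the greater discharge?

Channel A: For a triangular section with side slope z = 3.2: A = zy² = 3.2×1.44² = 6.636 m²; P = 2y√(1+z²) = 2×1.44×3.353 = 9.656 m. Hydraulic radius R = A/P = 6.636/9.656 = 0.6872 m. Q_A = (1/0.032)·6.636·0.6872^(2/3)·√0.016 = 20.43 m³/s.
Channel B: Flow area A = b·y = 7.01 × 9.14 = 64.07 m². Wetted perimeter P = b + 2y = 7.01 + 2×9.14 = 25.29 m. Hydraulic radius R = A/P = 64.07/25.29 = 2.533 m. Q_B = (1/0.032)·64.07·2.533^(2/3)·√0.016 = 470.7 m³/s.
Q_A = 20.43 m³/s vs Q_B = 470.7 m³/s, so channel B carries more.

channel B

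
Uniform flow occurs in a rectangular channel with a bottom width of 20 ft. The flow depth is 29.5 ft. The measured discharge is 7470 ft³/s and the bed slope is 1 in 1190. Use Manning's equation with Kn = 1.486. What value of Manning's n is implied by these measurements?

n = 0.013

Flow area A = b·y = 20 × 29.5 = 590 ft². Wetted perimeter P = b + 2y = 20 + 2×29.5 = 79 ft.
Hydraulic radius R = A/P = 590/79 = 7.468 ft.
Rearranging Manning's equation: n = (1.486/Q) A R^(2/3) S^(1/2) = (1.486/7470) × 590 × 7.468^(2/3) × √0.0008403 = 0.013.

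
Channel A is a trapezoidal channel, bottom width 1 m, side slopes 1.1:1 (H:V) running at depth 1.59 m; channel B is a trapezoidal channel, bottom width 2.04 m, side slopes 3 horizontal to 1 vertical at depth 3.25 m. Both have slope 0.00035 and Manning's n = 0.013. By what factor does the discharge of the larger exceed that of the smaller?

Channel A: With bottom width b = 1 m and side slope z = 1.1: A = (b + zy)y = (1 + 1.1×1.59)×1.59 = 4.371 m²; P = b + 2y√(1+z²) = 1 + 2×1.59×1.487 = 5.727 m. Hydraulic radius R = A/P = 4.371/5.727 = 0.7632 m. Q_A = (1/0.013)·4.371·0.7632^(2/3)·√0.00035 = 5.253 m³/s.
Channel B: With bottom width b = 2.04 m and side slope z = 3: A = (b + zy)y = (2.04 + 3×3.25)×3.25 = 38.32 m²; P = b + 2y√(1+z²) = 2.04 + 2×3.25×3.162 = 22.59 m. Hydraulic radius R = A/P = 38.32/22.59 = 1.696 m. Q_B = (1/0.013)·38.32·1.696^(2/3)·√0.00035 = 78.42 m³/s.
The larger discharge is 78.42 m³/s and the smaller is 5.253 m³/s; the ratio is 14.9.

14.9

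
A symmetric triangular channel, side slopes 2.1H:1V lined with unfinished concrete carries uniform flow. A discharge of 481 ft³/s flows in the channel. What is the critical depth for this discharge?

At critical depth, Q² T / (g A³) = 1, i.e. A³/T = Q²/g = 481²/32.2 = 7185.
Trying y = 5.67 ft: A³/T = 12920 — over.
Trying y = 3.98 ft: A³/T = 2202 — short.
Trying y = 5.04 ft: A³/T = 7171 — close enough.

y_c = 5.04 ft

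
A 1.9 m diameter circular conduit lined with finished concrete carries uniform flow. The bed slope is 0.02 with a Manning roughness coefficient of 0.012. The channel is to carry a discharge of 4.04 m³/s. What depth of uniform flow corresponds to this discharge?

Manning's equation rearranged: A R^(2/3) = nQ / (1·√S) = 0.012 × 4.04 / (√0.02) = 0.3428.
At y = 0.658 m: A R^(2/3) = 0.4449 — over.
At y = 0.494 m: A R^(2/3) = 0.2555 — short.
At y = 0.574 m: A R^(2/3) = 0.3426 — matches.

y_n = 0.574 m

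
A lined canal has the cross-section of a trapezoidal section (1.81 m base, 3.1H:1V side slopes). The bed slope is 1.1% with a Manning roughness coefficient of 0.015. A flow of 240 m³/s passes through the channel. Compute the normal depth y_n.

Manning's equation rearranged: A R^(2/3) = nQ / (1·√S) = 0.015 × 240 / (√0.011) = 34.32.
Try y = 3.24 m: A R^(2/3) = 54.19 — over.
Try y = 2.23 m: A R^(2/3) = 21.85 — short.
Try y = 2.69 m: A R^(2/3) = 34.36 — ≈ 34.32.

y_n = 2.69 m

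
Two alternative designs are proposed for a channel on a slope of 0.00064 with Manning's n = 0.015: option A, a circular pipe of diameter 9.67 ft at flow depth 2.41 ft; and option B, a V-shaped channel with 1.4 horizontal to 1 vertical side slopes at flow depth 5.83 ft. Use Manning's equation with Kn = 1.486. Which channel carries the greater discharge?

channel B

Channel A: For a circular section of diameter D = 9.67 ft at depth y = 2.41 ft, the central angle is θ = 2 arccos(1 − 2y/D) = 2.091 rad. Then A = (D²/8)(θ − sin θ) = 14.3 ft² and P = Dθ/2 = 10.11 ft. Hydraulic radius R = A/P = 14.3/10.11 = 1.414 ft. Q_A = (1.486/0.015)·14.3·1.414^(2/3)·√0.00064 = 45.14 ft³/s.
Channel B: For a triangular section with side slope z = 1.4: A = zy² = 1.4×5.83² = 47.58 ft²; P = 2y√(1+z²) = 2×5.83×1.72 = 20.06 ft. Hydraulic radius R = A/P = 47.58/20.06 = 2.372 ft. Q_B = (1.486/0.015)·47.58·2.372^(2/3)·√0.00064 = 212.1 ft³/s.
Q_A = 45.14 ft³/s vs Q_B = 212.1 ft³/s, so channel B carries more.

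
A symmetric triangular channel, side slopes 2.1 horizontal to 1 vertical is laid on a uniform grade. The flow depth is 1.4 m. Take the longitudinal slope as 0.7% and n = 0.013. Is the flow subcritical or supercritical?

supercritical

For a triangular section with side slope z = 2.1: A = zy² = 2.1×1.4² = 4.116 m²; P = 2y√(1+z²) = 2×1.4×2.326 = 6.513 m.
Hydraulic radius R = A/P = 4.116/6.513 = 0.632 m.
V = (1/n) R^(2/3) √S = (1/0.013) × 0.632^(2/3) × √0.007 = 4.74 m/s. Hydraulic depth D_h = A/T = 4.116/5.88 = 0.7 m.
Froude number Fr = V/√(g·D_h) = 4.74/√(9.81×0.7) = 1.81, which is greater than 1, so the flow is supercritical.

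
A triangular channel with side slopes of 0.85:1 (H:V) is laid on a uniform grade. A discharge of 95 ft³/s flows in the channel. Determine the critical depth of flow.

At critical depth, Q² T / (g A³) = 1, i.e. A³/T = Q²/g = 95²/32.2 = 280.3.
Trying y = 4.82 ft: A³/T = 939.8 — over.
Trying y = 2.81 ft: A³/T = 63.29 — short.
Trying y = 3.78 ft: A³/T = 278.8 — close enough.

y_c = 3.78 ft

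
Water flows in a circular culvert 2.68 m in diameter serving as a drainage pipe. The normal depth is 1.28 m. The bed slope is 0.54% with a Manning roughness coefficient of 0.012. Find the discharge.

For a circular section of diameter D = 2.68 m at depth y = 1.28 m, the central angle is θ = 2 arccos(1 − 2y/D) = 3.052 rad. Then A = (D²/8)(θ − sin θ) = 2.66 m² and P = Dθ/2 = 4.09 m.
Hydraulic radius R = A/P = 2.66/4.09 = 0.6504 m.
Manning's equation: Q = (1/n) A R^(2/3) S^(1/2) = (1/0.012) × 2.66 × 0.6504^(2/3) × 0.0054^(1/2) = 12.2 m³/s.

Q = 12.2 m³/s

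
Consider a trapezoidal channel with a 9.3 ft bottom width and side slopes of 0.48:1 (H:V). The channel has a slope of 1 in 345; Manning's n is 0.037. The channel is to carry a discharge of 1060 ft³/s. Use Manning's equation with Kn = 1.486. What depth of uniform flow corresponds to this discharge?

y_n = 11.5 ft

Manning's equation rearranged: A R^(2/3) = nQ / (1.486·√S) = 0.037 × 1060 / (1.486 × √0.002899) = 490.2.
Try y = 13.9 ft: A R^(2/3) = 694.4 — too large.
Try y = 9.24 ft: A R^(2/3) = 333.5 — too small.
Try y = 11.5 ft: A R^(2/3) = 491.4 — close enough.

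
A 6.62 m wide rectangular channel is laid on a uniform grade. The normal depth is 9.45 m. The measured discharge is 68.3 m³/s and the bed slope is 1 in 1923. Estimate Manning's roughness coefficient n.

Flow area A = b·y = 6.62 × 9.45 = 62.56 m². Wetted perimeter P = b + 2y = 6.62 + 2×9.45 = 25.52 m.
Hydraulic radius R = A/P = 62.56/25.52 = 2.451 m.
Rearranging Manning's equation: n = (1/Q) A R^(2/3) S^(1/2) = (1/68.3) × 62.56 × 2.451^(2/3) × √0.00052 = 0.038.

n = 0.038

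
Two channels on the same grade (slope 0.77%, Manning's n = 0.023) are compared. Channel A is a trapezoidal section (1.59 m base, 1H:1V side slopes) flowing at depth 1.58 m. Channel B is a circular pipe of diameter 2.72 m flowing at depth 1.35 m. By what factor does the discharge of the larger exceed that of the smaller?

Channel A: With bottom width b = 1.59 m and side slope z = 1: A = (b + zy)y = (1.59 + 1×1.58)×1.58 = 5.009 m²; P = b + 2y√(1+z²) = 1.59 + 2×1.58×1.414 = 6.059 m. Hydraulic radius R = A/P = 5.009/6.059 = 0.8266 m. Q_A = (1/0.023)·5.009·0.8266^(2/3)·√0.0077 = 16.83 m³/s.
Channel B: For a circular section of diameter D = 2.72 m at depth y = 1.35 m, the central angle is θ = 2 arccos(1 − 2y/D) = 3.127 rad. Then A = (D²/8)(θ − sin θ) = 2.878 m² and P = Dθ/2 = 4.253 m. Hydraulic radius R = A/P = 2.878/4.253 = 0.6768 m. Q_B = (1/0.023)·2.878·0.6768^(2/3)·√0.0077 = 8.465 m³/s.
The larger discharge is 16.83 m³/s and the smaller is 8.465 m³/s; the ratio is 1.99.

1.99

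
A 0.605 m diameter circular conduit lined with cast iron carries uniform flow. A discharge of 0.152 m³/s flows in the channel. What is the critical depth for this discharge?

At critical depth, Q² T / (g A³) = 1, i.e. A³/T = Q²/g = 0.152²/9.81 = 0.002355.
At y = 0.275 m: A³/T = 0.00341 — over.
At y = 0.202 m: A³/T = 0.001041 — short.
At y = 0.25 m: A³/T = 0.002367 — close enough.

y_c = 0.25 m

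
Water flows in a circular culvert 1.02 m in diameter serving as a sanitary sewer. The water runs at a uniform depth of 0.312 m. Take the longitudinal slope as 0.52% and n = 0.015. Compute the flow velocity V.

V = 1.52 m/s

For a circular section of diameter D = 1.02 m at depth y = 0.312 m, the central angle is θ = 2 arccos(1 − 2y/D) = 2.344 rad. Then A = (D²/8)(θ − sin θ) = 0.2118 m² and P = Dθ/2 = 1.196 m.
Hydraulic radius R = A/P = 0.2118/1.196 = 0.1772 m.
From Manning's equation, V = (1/n) R^(2/3) S^(1/2) = (1/0.015) × 0.1772^(2/3) × 0.0052^(1/2) = 1.52 m/s.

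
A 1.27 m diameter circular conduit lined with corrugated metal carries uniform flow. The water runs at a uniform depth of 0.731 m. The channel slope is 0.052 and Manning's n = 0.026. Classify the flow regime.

For a circular section of diameter D = 1.27 m at depth y = 0.731 m, the central angle is θ = 2 arccos(1 − 2y/D) = 3.445 rad. Then A = (D²/8)(θ − sin θ) = 0.7548 m² and P = Dθ/2 = 2.188 m.
Hydraulic radius R = A/P = 0.7548/2.188 = 0.345 m.
V = (1/n) R^(2/3) √S = (1/0.026) × 0.345^(2/3) × √0.052 = 4.315 m/s. Hydraulic depth D_h = A/T = 0.7548/1.255 = 0.6013 m.
Froude number Fr = V/√(g·D_h) = 4.315/√(9.81×0.6013) = 1.78, which is greater than 1, so the flow is supercritical.

supercritical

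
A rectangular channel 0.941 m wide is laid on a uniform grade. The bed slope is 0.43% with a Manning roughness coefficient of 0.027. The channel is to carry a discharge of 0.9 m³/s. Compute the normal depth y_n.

y_n = 0.869 m

Manning's equation rearranged: A R^(2/3) = nQ / (1·√S) = 0.027 × 0.9 / (√0.0043) = 0.3706.
Trying y = 0.622 m: A R^(2/3) = 0.2432 — short.
Trying y = 1.03 m: A R^(2/3) = 0.4562 — over.
Trying y = 0.869 m: A R^(2/3) = 0.3707 — matches.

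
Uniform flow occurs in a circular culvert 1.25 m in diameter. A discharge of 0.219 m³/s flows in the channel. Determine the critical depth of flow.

y_c = 0.245 m

At critical depth, Q² T / (g A³) = 1, i.e. A³/T = Q²/g = 0.219²/9.81 = 0.004889.
At y = 0.174 m: A³/T = 0.001283 — too small.
At y = 0.282 m: A³/T = 0.008545 — too large.
At y = 0.245 m: A³/T = 0.004928 — ≈ 0.004889.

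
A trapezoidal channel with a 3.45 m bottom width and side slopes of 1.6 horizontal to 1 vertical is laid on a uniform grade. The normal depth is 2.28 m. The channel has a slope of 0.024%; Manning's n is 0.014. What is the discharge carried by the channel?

Q = 21.8 m³/s

With bottom width b = 3.45 m and side slope z = 1.6: A = (b + zy)y = (3.45 + 1.6×2.28)×2.28 = 16.18 m²; P = b + 2y√(1+z²) = 3.45 + 2×2.28×1.887 = 12.05 m.
Hydraulic radius R = A/P = 16.18/12.05 = 1.343 m.
Manning's equation: Q = (1/n) A R^(2/3) S^(1/2) = (1/0.014) × 16.18 × 1.343^(2/3) × 0.00024^(1/2) = 21.8 m³/s.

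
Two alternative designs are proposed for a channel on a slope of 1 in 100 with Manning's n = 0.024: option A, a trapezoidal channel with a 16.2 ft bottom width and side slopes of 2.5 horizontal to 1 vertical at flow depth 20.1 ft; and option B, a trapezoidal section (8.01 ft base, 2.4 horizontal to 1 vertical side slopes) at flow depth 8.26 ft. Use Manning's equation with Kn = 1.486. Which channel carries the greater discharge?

Channel A: With bottom width b = 16.2 ft and side slope z = 2.5: A = (b + zy)y = (16.2 + 2.5×20.1)×20.1 = 1336 ft²; P = b + 2y√(1+z²) = 16.2 + 2×20.1×2.693 = 124.4 ft. Hydraulic radius R = A/P = 1336/124.4 = 10.73 ft. Q_A = (1.486/0.024)·1336·10.73^(2/3)·√0.01 = 40240 ft³/s.
Channel B: With bottom width b = 8.01 ft and side slope z = 2.4: A = (b + zy)y = (8.01 + 2.4×8.26)×8.26 = 229.9 ft²; P = b + 2y√(1+z²) = 8.01 + 2×8.26×2.6 = 50.96 ft. Hydraulic radius R = A/P = 229.9/50.96 = 4.511 ft. Q_B = (1.486/0.024)·229.9·4.511^(2/3)·√0.01 = 3887 ft³/s.
Q_A = 40240 ft³/s vs Q_B = 3887 ft³/s, so channel A carries more.

channel A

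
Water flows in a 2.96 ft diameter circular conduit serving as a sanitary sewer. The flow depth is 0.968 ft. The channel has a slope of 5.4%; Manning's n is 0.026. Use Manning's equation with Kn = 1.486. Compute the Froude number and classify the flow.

For a circular section of diameter D = 2.96 ft at depth y = 0.968 ft, the central angle is θ = 2 arccos(1 − 2y/D) = 2.435 rad. Then A = (D²/8)(θ − sin θ) = 1.956 ft² and P = Dθ/2 = 3.604 ft.
Hydraulic radius R = A/P = 1.956/3.604 = 0.5427 ft.
V = (1.486/n) R^(2/3) √S = (1.486/0.026) × 0.5427^(2/3) × √0.054 = 8.837 ft/s. Hydraulic depth D_h = A/T = 1.956/2.777 = 0.7043 ft.
Froude number Fr = V/√(g·D_h) = 8.837/√(32.2×0.7043) = 1.86, which is greater than 1, so the flow is supercritical.

supercritical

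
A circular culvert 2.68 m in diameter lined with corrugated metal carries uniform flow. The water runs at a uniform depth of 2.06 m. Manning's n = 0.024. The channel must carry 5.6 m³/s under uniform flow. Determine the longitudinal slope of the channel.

S = 0.0011

For a circular section of diameter D = 2.68 m at depth y = 2.06 m, the central angle is θ = 2 arccos(1 − 2y/D) = 4.276 rad. Then A = (D²/8)(θ − sin θ) = 4.653 m² and P = Dθ/2 = 5.73 m.
Hydraulic radius R = A/P = 4.653/5.73 = 0.812 m.
From Manning's equation, S = [nQ / (1 A R^(2/3))]² = [0.024 × 5.6 / (1 × 4.653 × 0.812^(2/3))]² = 0.0011.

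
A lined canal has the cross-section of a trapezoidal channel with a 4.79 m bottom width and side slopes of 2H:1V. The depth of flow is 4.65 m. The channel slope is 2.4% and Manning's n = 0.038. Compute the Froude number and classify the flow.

supercritical

With bottom width b = 4.79 m and side slope z = 2: A = (b + zy)y = (4.79 + 2×4.65)×4.65 = 65.52 m²; P = b + 2y√(1+z²) = 4.79 + 2×4.65×2.236 = 25.59 m.
Hydraulic radius R = A/P = 65.52/25.59 = 2.561 m.
V = (1/n) R^(2/3) √S = (1/0.038) × 2.561^(2/3) × √0.024 = 7.631 m/s. Hydraulic depth D_h = A/T = 65.52/23.39 = 2.801 m.
Froude number Fr = V/√(g·D_h) = 7.631/√(9.81×2.801) = 1.46, which is greater than 1, so the flow is supercritical.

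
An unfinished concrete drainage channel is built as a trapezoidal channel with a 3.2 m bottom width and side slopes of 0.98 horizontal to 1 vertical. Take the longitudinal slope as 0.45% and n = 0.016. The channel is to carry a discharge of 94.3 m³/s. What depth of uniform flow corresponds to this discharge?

Manning's equation rearranged: A R^(2/3) = nQ / (1·√S) = 0.016 × 94.3 / (√0.0045) = 22.49.
Try y = 1.94 m: A R^(2/3) = 10.84 — short.
Try y = 2.84 m: A R^(2/3) = 22.5 — ≈ 22.49.

y_n = 2.84 m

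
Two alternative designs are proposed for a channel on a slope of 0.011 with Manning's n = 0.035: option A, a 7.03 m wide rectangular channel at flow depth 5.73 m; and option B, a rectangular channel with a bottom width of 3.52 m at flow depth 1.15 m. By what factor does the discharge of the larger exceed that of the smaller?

Channel A: Flow area A = b·y = 7.03 × 5.73 = 40.28 m². Wetted perimeter P = b + 2y = 7.03 + 2×5.73 = 18.49 m. Hydraulic radius R = A/P = 40.28/18.49 = 2.179 m. Q_A = (1/0.035)·40.28·2.179^(2/3)·√0.011 = 202.9 m³/s.
Channel B: Flow area A = b·y = 3.52 × 1.15 = 4.048 m². Wetted perimeter P = b + 2y = 3.52 + 2×1.15 = 5.82 m. Hydraulic radius R = A/P = 4.048/5.82 = 0.6955 m. Q_B = (1/0.035)·4.048·0.6955^(2/3)·√0.011 = 9.522 m³/s.
The larger discharge is 202.9 m³/s and the smaller is 9.522 m³/s; the ratio is 21.3.

21.3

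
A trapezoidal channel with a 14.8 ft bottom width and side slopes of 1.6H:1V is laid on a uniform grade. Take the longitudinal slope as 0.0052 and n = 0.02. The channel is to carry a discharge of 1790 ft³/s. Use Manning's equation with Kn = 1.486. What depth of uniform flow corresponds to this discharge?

Manning's equation rearranged: A R^(2/3) = nQ / (1.486·√S) = 0.02 × 1790 / (1.486 × √0.0052) = 334.1.
Trying y = 4.46 ft: A R^(2/3) = 207.7 — too small.
Trying y = 6.27 ft: A R^(2/3) = 395.5 — too large.
Trying y = 5.74 ft: A R^(2/3) = 333.8 — close enough.

y_n = 5.74 ft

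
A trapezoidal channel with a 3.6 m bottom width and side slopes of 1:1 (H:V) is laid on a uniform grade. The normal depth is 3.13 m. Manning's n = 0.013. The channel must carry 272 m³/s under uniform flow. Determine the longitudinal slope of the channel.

With bottom width b = 3.6 m and side slope z = 1: A = (b + zy)y = (3.6 + 1×3.13)×3.13 = 21.06 m²; P = b + 2y√(1+z²) = 3.6 + 2×3.13×1.414 = 12.45 m.
Hydraulic radius R = A/P = 21.06/12.45 = 1.692 m.
From Manning's equation, S = [nQ / (1 A R^(2/3))]² = [0.013 × 272 / (1 × 21.06 × 1.692^(2/3))]² = 0.014.

S = 0.014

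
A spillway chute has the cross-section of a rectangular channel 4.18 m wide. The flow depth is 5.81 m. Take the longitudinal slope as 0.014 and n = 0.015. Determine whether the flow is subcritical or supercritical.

Flow area A = b·y = 4.18 × 5.81 = 24.29 m². Wetted perimeter P = b + 2y = 4.18 + 2×5.81 = 15.8 m.
Hydraulic radius R = A/P = 24.29/15.8 = 1.537 m.
V = (1/n) R^(2/3) √S = (1/0.015) × 1.537^(2/3) × √0.014 = 10.51 m/s. Hydraulic depth D_h = A/T = 24.29/4.18 = 5.81 m.
Froude number Fr = V/√(g·D_h) = 10.51/√(9.81×5.81) = 1.39, which is greater than 1, so the flow is supercritical.

supercritical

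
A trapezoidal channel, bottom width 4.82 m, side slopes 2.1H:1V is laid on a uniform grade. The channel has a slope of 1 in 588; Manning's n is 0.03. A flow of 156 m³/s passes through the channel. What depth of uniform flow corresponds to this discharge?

y_n = 4.42 m

Manning's equation rearranged: A R^(2/3) = nQ / (1·√S) = 0.03 × 156 / (√0.001701) = 113.5.
Trying y = 4.83 m: A R^(2/3) = 138.3 — high.
Trying y = 4.42 m: A R^(2/3) = 113.5 — close enough.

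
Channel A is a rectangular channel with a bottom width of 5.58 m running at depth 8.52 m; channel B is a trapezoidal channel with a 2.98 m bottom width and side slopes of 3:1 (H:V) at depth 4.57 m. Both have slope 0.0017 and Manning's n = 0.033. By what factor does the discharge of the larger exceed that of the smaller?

Channel A: Flow area A = b·y = 5.58 × 8.52 = 47.54 m². Wetted perimeter P = b + 2y = 5.58 + 2×8.52 = 22.62 m. Hydraulic radius R = A/P = 47.54/22.62 = 2.102 m. Q_A = (1/0.033)·47.54·2.102^(2/3)·√0.0017 = 97.46 m³/s.
Channel B: With bottom width b = 2.98 m and side slope z = 3: A = (b + zy)y = (2.98 + 3×4.57)×4.57 = 76.27 m²; P = b + 2y√(1+z²) = 2.98 + 2×4.57×3.162 = 31.88 m. Hydraulic radius R = A/P = 76.27/31.88 = 2.392 m. Q_B = (1/0.033)·76.27·2.392^(2/3)·√0.0017 = 170.5 m³/s.
The larger discharge is 170.5 m³/s and the smaller is 97.46 m³/s; the ratio is 1.75.

1.75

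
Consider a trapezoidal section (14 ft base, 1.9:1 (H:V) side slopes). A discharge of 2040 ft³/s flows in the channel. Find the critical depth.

y_c = 6.49 ft

At critical depth, Q² T / (g A³) = 1, i.e. A³/T = Q²/g = 2040²/32.2 = 129200.
At y = 5.49 ft: A³/T = 69210 — short.
At y = 7.68 ft: A³/T = 245200 — over.
At y = 6.49 ft: A³/T = 129100 — matches.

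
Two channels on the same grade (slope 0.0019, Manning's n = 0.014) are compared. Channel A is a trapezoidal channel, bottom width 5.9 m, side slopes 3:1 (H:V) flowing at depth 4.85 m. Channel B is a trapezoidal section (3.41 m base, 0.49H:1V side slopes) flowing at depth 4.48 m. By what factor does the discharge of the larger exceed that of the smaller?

Channel A: With bottom width b = 5.9 m and side slope z = 3: A = (b + zy)y = (5.9 + 3×4.85)×4.85 = 99.18 m²; P = b + 2y√(1+z²) = 5.9 + 2×4.85×3.162 = 36.57 m. Hydraulic radius R = A/P = 99.18/36.57 = 2.712 m. Q_A = (1/0.014)·99.18·2.712^(2/3)·√0.0019 = 600.5 m³/s.
Channel B: With bottom width b = 3.41 m and side slope z = 0.49: A = (b + zy)y = (3.41 + 0.49×4.48)×4.48 = 25.11 m²; P = b + 2y√(1+z²) = 3.41 + 2×4.48×1.114 = 13.39 m. Hydraulic radius R = A/P = 25.11/13.39 = 1.876 m. Q_B = (1/0.014)·25.11·1.876^(2/3)·√0.0019 = 118.9 m³/s.
The larger discharge is 600.5 m³/s and the smaller is 118.9 m³/s; the ratio is 5.05.

5.05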